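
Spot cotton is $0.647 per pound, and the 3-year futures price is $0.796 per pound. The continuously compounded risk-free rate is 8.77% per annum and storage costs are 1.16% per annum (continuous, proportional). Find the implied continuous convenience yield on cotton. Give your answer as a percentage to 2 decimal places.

3.02%

F = S·e^((r+u−y)T) ⇒ (r+u−y) = ln(F/S)/T
ln(0.796/0.647) = 0.207253; /T ⇒ 0.069084
y = r + u − ln(F/S)/T = 0.0877 + 0.0116 − 0.069084 = 0.030216
y = 3.02%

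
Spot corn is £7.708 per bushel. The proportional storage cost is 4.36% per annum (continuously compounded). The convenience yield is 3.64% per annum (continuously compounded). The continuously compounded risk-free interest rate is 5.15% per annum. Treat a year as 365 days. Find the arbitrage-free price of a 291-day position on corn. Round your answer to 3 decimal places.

Net carry = r + u − y = 0.0515 + 0.0436 − 0.0364 = 0.0587
F = S·e^((r+u−y)T) = 7.708 · e^(0.0587 × 291/365) = 7.708 · e^0.046799
= 7.708 × 1.047911 = £8.077 per bushel

£8.077 per bushel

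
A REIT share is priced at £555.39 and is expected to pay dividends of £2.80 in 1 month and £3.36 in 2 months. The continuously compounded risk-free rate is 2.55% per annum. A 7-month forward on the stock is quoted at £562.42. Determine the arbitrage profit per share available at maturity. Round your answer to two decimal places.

PV(dividends) I = 2.80·e^(−0.0255·1/12) + 3.36·e^(−0.0255·2/12) = 6.1398
Fair forward F* = (S − I)·e^(rT) = (555.39 − 6.1398)·e^0.014875 = 549.2502 × 1.014986 = 557.4813
Market £562.42 > fair 557.4813: forward overpriced → cash-and-carry (borrow at r, buy the stock and collect the dividends, short the forward).
Profit at T = |F_mkt − F*| = |562.42 − 557.4813| = £4.94 per share

£4.94 per share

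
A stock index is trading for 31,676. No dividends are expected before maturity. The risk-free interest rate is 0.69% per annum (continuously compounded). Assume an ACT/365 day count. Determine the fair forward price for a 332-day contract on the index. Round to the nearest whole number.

31,875

F = S·e^(rT) = 31676 · e^(0.0069 × 332/365)
= 31676 · e^0.006276 = 31676 × 1.006296
F = 31,875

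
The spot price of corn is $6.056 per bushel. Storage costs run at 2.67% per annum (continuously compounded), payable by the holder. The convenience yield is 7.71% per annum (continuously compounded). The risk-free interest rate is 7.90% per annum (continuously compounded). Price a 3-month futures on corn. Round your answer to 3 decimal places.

Net carry = r + u − y = 0.0790 + 0.0267 − 0.0771 = 0.0286
F = S·e^((r+u−y)T) = 6.056 · e^(0.0286 × 3/12) = 6.056 · e^0.007150
= 6.056 × 1.007176 = $6.099 per bushel

$6.099 per bushel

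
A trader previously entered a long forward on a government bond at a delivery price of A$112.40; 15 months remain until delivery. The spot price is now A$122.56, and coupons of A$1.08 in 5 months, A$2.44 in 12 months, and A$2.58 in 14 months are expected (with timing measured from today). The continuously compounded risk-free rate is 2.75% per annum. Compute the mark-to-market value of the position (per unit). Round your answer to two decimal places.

A$8.02

PV(remaining coupons) I = 1.08·e^(−0.0275·5/12) + 2.44·e^(−0.0275·12/12) + 2.58·e^(−0.0275·14/12) = 5.9400
Current forward F = (S − I)·e^(rT) = (122.56 − 5.9400)·e^(0.0275·15/12) = 116.6200 × 1.034973 = 120.6986
Value (long) = (F − K)·e^(−rT) = (120.6986 − 112.40) × 0.966209 = 8.0182
Value = A$8.02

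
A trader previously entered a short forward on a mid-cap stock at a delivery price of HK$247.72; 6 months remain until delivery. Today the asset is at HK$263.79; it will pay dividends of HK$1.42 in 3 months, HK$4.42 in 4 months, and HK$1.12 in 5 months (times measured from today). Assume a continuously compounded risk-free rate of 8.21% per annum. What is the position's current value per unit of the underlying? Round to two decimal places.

PV(remaining dividends) I = 1.42·e^(−0.0821·3/12) + 4.42·e^(−0.0821·4/12) + 1.12·e^(−0.0821·5/12) = 6.7742
Current forward F = (S − I)·e^(rT) = (263.79 − 6.7742)·e^(0.0821·6/12) = 257.0158 × 1.041904 = 267.7858
Value (long) = (F − K)·e^(−rT) = (267.7858 − 247.72) × 0.959781 = 19.2588
Short position value = −(long value) = -HK$19.26

-HK$19.26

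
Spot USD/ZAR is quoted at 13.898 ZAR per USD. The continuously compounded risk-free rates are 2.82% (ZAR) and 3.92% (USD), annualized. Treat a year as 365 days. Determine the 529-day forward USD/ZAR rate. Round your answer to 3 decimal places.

F = S·e^((r_ZAR − r_USD)T) = 13.898 · e^((0.0282 − 0.0392) × 529/365)
= 13.898 · e^-0.015942 = 13.898 × 0.984184
F = 13.678 ZAR per USD

13.678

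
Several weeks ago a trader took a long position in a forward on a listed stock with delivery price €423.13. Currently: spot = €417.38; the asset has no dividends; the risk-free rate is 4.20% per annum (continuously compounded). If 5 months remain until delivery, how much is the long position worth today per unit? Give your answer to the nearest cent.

€1.59

Current fair forward for the remaining 5 months: F = S·e^(r·T), r = 0.0420
F = 417.38 · e^(0.0420 × 5/12) = 417.38 × 1.017654 = 424.7484
Value of long forward = (F − K)·e^(−rT) = (424.7484 − 423.13) · e^(−0.0420·5/12)
= 1.6184 × 0.982652 = 1.59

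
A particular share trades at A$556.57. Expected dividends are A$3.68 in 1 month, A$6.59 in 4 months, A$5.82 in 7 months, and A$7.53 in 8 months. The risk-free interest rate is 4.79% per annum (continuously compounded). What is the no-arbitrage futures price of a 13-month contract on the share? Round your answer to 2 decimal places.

A$561.88

PV(dividends) I = 3.68·e^(−0.0479·1/12) + 6.59·e^(−0.0479·4/12) + 5.82·e^(−0.0479·7/12) + 7.53·e^(−0.0479·8/12)
I = 3.6653 + 6.4856 + 5.6596 + 7.2933 = 23.1038
F = (S − I)·e^(rT) = (556.57 − 23.1038) · e^(0.0479·13/12)
= 533.4662 · e^0.051892 = 533.4662 × 1.053262 = A$561.88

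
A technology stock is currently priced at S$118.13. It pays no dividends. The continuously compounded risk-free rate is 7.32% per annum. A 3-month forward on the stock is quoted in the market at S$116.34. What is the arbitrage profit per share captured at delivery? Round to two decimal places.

S$3.97 per share

Fair forward: F* = S·e^(carry·T), with carry = r = 0.0732
F* = 118.13 · e^(0.0732 × 3/12) = 118.13 · e^0.018300 = 118.13 × 1.018468 = S$120.3116
Market S$116.34 < fair S$120.3116: forward underpriced → reverse cash-and-carry (short spot, go long the forward).
At maturity, profit = |F_mkt − F*| = |116.34 − 120.3116| = S$3.97 per share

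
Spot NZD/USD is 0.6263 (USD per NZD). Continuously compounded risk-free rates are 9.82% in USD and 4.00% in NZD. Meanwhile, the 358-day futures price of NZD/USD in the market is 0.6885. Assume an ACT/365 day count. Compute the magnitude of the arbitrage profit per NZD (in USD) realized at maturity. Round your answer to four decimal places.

0.0254 per NZD (in USD)

Fair futures: F* = S·e^(carry·T), with carry = (r_USD − r_NZD) = 0.0982 − 0.0400 = 0.0582
F* = 0.6263 · e^(0.0582 × 358/365) = 0.6263 · e^0.057084 = 0.6263 × 1.058745 = 0.6631
Market 0.6885 > fair 0.6631: forward overpriced → cash-and-carry (buy spot, short the forward).
At maturity, profit = |F_mkt − F*| = |0.6885 − 0.6631| = 0.0254 per NZD (in USD)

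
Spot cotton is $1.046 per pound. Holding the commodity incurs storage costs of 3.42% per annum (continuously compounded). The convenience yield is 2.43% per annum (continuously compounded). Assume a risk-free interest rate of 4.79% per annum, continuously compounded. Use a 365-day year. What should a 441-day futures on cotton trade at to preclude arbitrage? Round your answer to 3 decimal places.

Net carry = r + u − y = 0.0479 + 0.0342 − 0.0243 = 0.0578
F = S·e^((r+u−y)T) = 1.046 · e^(0.0578 × 441/365) = 1.046 · e^0.069835
= 1.046 × 1.072331 = $1.122 per pound

$1.122 per pound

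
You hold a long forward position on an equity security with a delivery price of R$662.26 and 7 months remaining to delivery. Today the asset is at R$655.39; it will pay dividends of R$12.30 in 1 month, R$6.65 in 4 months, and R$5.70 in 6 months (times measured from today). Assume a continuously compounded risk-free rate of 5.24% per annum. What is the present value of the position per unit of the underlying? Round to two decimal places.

-R$11.27

PV(remaining dividends) I = 12.30·e^(−0.0524·1/12) + 6.65·e^(−0.0524·4/12) + 5.70·e^(−0.0524·6/12) = 24.3339
Current forward F = (S − I)·e^(rT) = (655.39 − 24.3339)·e^(0.0524·7/12) = 631.0561 × 1.031039 = 650.6435
Value (long) = (F − K)·e^(−rT) = (650.6435 − 662.26) × 0.969896 = -11.2668
Value = -R$11.27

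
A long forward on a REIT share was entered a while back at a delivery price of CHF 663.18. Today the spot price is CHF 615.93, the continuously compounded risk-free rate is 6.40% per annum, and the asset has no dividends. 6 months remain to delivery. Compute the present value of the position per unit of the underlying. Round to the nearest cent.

Current fair forward for the remaining 6 months: F = S·e^(r·T), r = 0.0640
F = 615.93 · e^(0.0640 × 6/12) = 615.93 × 1.032518 = 635.9588
Value of long forward = (F − K)·e^(−rT) = (635.9588 − 663.18) · e^(−0.0640·6/12)
= -27.2212 × 0.968507 = -26.36

-CHF 26.36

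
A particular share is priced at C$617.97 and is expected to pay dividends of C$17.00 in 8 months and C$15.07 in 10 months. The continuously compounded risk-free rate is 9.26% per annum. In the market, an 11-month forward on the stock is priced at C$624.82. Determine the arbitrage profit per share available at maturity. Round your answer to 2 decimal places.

PV(dividends) I = 17.00·e^(−0.0926·8/12) + 15.07·e^(−0.0926·10/12) = 29.9331
Fair forward F* = (S − I)·e^(rT) = (617.97 − 29.9331)·e^0.084883 = 588.0369 × 1.088590 = 640.1311
Market C$624.82 < fair 640.1311: forward underpriced → reverse cash-and-carry (short the stock, invest proceeds at r, pay the dividends, go long the forward).
Profit at T = |F_mkt − F*| = |624.82 − 640.1311| = C$15.31 per share

C$15.31 per share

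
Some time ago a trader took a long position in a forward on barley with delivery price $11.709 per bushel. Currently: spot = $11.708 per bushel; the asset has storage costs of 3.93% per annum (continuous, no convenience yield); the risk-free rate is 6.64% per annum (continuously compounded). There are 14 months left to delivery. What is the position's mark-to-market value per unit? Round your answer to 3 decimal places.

Current fair forward for the remaining 14 months: F = S·e^((r + u)·T), (r + u) = 0.0664 + 0.0393 = 0.1057
F = 11.708 · e^(0.1057 × 14/12) = 11.708 × 1.131243 = 13.2446
Value of long forward = (F − K)·e^(−rT) = (13.2446 − 11.709) · e^(−0.0664·14/12)
= 1.5356 × 0.925458 = 1.421

$1.421 per bushel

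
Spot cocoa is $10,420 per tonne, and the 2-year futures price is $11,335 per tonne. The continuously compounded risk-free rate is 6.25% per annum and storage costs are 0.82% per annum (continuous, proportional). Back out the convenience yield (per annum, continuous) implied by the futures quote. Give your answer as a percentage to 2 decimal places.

F = S·e^((r+u−y)T) ⇒ (r+u−y) = ln(F/S)/T
ln(11335/10420) = 0.084168; /T ⇒ 0.042084
y = r + u − ln(F/S)/T = 0.0625 + 0.0082 − 0.042084 = 0.028616
y = 2.86%

2.86%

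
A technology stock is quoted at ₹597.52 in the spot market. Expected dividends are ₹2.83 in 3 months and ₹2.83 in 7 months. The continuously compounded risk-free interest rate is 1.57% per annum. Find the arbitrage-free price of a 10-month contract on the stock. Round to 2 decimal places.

₹599.69

PV(dividends) I = 2.83·e^(−0.0157·3/12) + 2.83·e^(−0.0157·7/12)
I = 2.8189 + 2.8042 = 5.6231
F = (S − I)·e^(rT) = (597.52 − 5.6231) · e^(0.0157·10/12)
= 591.8969 · e^0.013083 = 591.8969 × 1.013169 = ₹599.69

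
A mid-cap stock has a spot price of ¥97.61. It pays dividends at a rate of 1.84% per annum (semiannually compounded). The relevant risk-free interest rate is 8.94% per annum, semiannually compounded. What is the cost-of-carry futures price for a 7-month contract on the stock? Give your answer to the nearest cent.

¥101.63

F = S · (1+r/2)^(2T) / (1+q/2)^(2T)
= 97.61 × 1.052342 / 1.010742 = 97.61 × 1.041158
F = ¥101.63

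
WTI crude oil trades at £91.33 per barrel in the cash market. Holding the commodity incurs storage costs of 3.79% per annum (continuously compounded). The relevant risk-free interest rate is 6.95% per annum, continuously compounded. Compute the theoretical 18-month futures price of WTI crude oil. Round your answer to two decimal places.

Net carry = r + u − y = 0.0695 + 0.0379 − 0.0000 = 0.1074
F = S·e^((r+u−y)T) = 91.33 · e^(0.1074 × 18/12) = 91.33 · e^0.161100
= 91.33 × 1.174802 = £107.29 per barrel

£107.29 per barrel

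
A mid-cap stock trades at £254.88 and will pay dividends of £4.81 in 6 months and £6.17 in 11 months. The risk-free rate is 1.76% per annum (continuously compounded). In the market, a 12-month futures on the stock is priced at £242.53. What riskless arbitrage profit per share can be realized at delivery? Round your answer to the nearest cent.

£5.84 per share

PV(dividends) I = 4.81·e^(−0.0176·6/12) + 6.17·e^(−0.0176·11/12) = 10.8391
Fair futures F* = (S − I)·e^(rT) = (254.88 − 10.8391)·e^0.017600 = 244.0409 × 1.017756 = 248.3741
Market £242.53 < fair 248.3741: forward underpriced → reverse cash-and-carry (short the stock, invest proceeds at r, pay the dividends, go long the forward).
Profit at T = |F_mkt − F*| = |242.53 − 248.3741| = £5.84 per share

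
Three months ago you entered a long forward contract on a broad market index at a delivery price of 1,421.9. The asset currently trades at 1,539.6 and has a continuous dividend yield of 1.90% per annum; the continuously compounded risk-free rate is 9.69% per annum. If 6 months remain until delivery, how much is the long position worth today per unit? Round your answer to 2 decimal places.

Current fair forward for the remaining 6 months: F = S·e^((r − q)·T), (r − q) = 0.0969 − 0.0190 = 0.0779
F = 1539.6 · e^(0.0779 × 6/12) = 1539.6 × 1.03971850 = 1600.7506
Value of long forward = (F − K)·e^(−rT) = (1600.7506 − 1421.9) · e^(−0.0969·6/12)
= 178.8506 × 0.95270497 = 170.39

170.39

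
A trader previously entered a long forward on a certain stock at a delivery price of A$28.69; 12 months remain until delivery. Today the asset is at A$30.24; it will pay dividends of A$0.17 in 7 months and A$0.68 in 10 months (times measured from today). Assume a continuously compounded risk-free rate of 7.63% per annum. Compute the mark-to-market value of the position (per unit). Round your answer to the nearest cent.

A$2.86

PV(remaining dividends) I = 0.17·e^(−0.0763·7/12) + 0.68·e^(−0.0763·10/12) = 0.8007
Current forward F = (S − I)·e^(rT) = (30.24 − 0.8007)·e^(0.0763·12/12) = 29.4393 × 1.079286 = 31.7734
Value (long) = (F − K)·e^(−rT) = (31.7734 − 28.69) × 0.926538 = 2.8569
Value = A$2.86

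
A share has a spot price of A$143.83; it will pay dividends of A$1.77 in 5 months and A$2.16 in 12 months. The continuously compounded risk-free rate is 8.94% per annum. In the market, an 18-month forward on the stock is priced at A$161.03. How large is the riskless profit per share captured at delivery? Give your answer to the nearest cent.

PV(dividends) I = 1.77·e^(−0.0894·5/12) + 2.16·e^(−0.0894·12/12) = 3.6806
Fair forward F* = (S − I)·e^(rT) = (143.83 − 3.6806)·e^0.134100 = 140.1494 × 1.143507 = 160.2618
Market A$161.03 > fair 160.2618: forward overpriced → cash-and-carry (borrow at r, buy the stock and collect the dividends, short the forward).
Profit at T = |F_mkt − F*| = |161.03 − 160.2618| = A$0.77 per share

A$0.77 per share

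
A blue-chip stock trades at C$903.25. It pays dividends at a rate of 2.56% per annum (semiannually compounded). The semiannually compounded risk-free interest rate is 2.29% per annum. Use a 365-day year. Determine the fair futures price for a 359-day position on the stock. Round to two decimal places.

F = S · (1+r/2)^(2T) / (1+q/2)^(2T)
= 903.25 × 1.022648 / 1.025335 = 903.25 × 0.997379
F = C$900.88

C$900.88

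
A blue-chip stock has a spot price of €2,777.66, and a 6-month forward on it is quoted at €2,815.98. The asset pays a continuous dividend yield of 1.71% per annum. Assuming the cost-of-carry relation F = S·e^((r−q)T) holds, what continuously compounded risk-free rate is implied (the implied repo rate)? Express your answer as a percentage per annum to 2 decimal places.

From F = S·e^((r−q)T): (r − q) = ln(F/S)/T
ln(2815.98/2777.66) = ln(1.013796) = 0.013702
(r − q) = 0.013702 / (6/12) = 0.027404
r = ln(F/S)/T + q = 0.027404 + 0.0171 = 0.044504
r = 4.45%

4.45%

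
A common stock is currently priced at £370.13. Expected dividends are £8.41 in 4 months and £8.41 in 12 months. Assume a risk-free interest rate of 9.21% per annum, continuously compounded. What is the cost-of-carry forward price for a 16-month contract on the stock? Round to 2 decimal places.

£400.60

PV(dividends) I = 8.41·e^(−0.0921·4/12) + 8.41·e^(−0.0921·12/12)
I = 8.1557 + 7.6700 = 15.8257
F = (S − I)·e^(rT) = (370.13 − 15.8257) · e^(0.0921·16/12)
= 354.3043 · e^0.122800 = 354.3043 × 1.130658 = £400.60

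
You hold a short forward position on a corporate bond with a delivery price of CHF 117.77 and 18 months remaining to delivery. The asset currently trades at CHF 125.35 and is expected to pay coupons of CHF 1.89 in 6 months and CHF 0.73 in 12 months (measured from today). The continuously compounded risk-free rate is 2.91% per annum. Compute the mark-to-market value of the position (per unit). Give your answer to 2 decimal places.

-CHF 10.04

PV(remaining coupons) I = 1.89·e^(−0.0291·6/12) + 0.73·e^(−0.0291·12/12) = 2.5718
Current forward F = (S − I)·e^(rT) = (125.35 − 2.5718)·e^(0.0291·18/12) = 122.7782 × 1.044617 = 128.2562
Value (long) = (F − K)·e^(−rT) = (128.2562 − 117.77) × 0.957289 = 10.0383
Short position value = −(long value) = -CHF 10.04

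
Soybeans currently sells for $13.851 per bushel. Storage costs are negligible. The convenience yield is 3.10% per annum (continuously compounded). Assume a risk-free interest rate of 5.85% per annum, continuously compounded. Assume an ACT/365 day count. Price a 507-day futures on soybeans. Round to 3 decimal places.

Net carry = r + u − y = 0.0585 + 0.0000 − 0.0310 = 0.0275
F = S·e^((r+u−y)T) = 13.851 · e^(0.0275 × 507/365) = 13.851 · e^0.038199
= 13.851 × 1.038938 = $14.390 per bushel

$14.390 per bushel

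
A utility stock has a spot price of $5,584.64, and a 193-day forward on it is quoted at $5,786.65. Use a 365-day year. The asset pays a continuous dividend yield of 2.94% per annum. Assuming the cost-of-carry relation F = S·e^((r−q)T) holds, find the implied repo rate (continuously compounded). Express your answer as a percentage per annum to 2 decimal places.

9.66%

From F = S·e^((r−q)T): (r − q) = ln(F/S)/T
ln(5786.65/5584.64) = ln(1.036172) = 0.035533
(r − q) = 0.035533 / (193/365) = 0.067200
r = ln(F/S)/T + q = 0.067200 + 0.0294 = 0.096600
r = 9.66%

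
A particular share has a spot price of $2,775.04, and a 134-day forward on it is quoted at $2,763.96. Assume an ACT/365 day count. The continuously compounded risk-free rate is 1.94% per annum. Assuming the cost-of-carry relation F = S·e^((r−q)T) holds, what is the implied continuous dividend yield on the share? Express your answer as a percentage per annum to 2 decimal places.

3.03%

From F = S·e^((r−q)T): (r − q) = ln(F/S)/T
ln(2763.96/2775.04) = ln(0.996007) = -0.004001
(r − q) = -0.004001 / (134/365) = -0.010898
q = r − ln(F/S)/T = 0.0194 + 0.010898 = 0.030298
q = 3.03%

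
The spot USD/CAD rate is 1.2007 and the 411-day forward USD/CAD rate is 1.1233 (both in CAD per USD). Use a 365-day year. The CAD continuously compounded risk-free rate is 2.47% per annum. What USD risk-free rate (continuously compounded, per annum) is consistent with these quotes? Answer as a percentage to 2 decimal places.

8.39%

F = S·e^((r_CAD − r_USD)T) ⇒ r_USD = r_CAD − ln(F/S)/T
ln(1.1233/1.2007) = -0.066634; /(411/365) = -0.059176
r_USD = 0.0247 + 0.059176 = 0.083876
r_USD = 8.39%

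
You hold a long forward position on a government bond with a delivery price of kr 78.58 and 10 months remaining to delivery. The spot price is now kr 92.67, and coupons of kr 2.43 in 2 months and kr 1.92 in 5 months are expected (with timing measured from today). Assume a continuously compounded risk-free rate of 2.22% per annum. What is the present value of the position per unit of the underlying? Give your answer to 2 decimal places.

PV(remaining coupons) I = 2.43·e^(−0.0222·2/12) + 1.92·e^(−0.0222·5/12) = 4.3233
Current forward F = (S − I)·e^(rT) = (92.67 − 4.3233)·e^(0.0222·10/12) = 88.3467 × 1.018672 = 89.9963
Value (long) = (F − K)·e^(−rT) = (89.9963 − 78.58) × 0.981670 = 11.2070
Value = kr 11.21

kr 11.21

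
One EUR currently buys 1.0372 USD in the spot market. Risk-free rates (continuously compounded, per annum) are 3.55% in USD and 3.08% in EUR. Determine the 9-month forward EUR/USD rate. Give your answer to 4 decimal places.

F = S·e^((r_USD − r_EUR)T) = 1.0372 · e^((0.0355 − 0.0308) × 9/12)
= 1.0372 · e^0.003525 = 1.0372 × 1.003531
F = 1.0409 USD per EUR

1.0409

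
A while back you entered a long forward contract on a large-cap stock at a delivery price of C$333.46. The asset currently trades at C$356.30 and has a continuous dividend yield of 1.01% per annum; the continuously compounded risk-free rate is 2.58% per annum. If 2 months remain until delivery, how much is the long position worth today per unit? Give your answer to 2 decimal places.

C$23.67

Current fair forward for the remaining 2 months: F = S·e^((r − q)·T), (r − q) = 0.0258 − 0.0101 = 0.0157
F = 356.30 · e^(0.0157 × 2/12) = 356.30 × 1.002620 = 357.2335
Value of long forward = (F − K)·e^(−rT) = (357.2335 − 333.46) · e^(−0.0258·2/12)
= 23.7735 × 0.995709 = 23.67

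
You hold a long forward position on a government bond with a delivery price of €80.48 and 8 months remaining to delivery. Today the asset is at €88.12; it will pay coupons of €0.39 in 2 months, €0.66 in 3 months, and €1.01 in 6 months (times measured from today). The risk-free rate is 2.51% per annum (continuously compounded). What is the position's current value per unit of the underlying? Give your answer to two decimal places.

PV(remaining coupons) I = 0.39·e^(−0.0251·2/12) + 0.66·e^(−0.0251·3/12) + 1.01·e^(−0.0251·6/12) = 2.0416
Current forward F = (S − I)·e^(rT) = (88.12 − 2.0416)·e^(0.0251·8/12) = 86.0784 × 1.016874 = 87.5309
Value (long) = (F − K)·e^(−rT) = (87.5309 − 80.48) × 0.983406 = 6.9339
Value = €6.93

€6.93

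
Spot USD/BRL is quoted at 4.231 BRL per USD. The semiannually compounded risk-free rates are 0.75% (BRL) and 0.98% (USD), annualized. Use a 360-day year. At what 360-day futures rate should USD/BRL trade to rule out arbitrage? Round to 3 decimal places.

4.221

By covered interest parity, F = S · (1+r_BRL/2)^(2T) / (1+r_USD/2)^(2T)
= 4.231 × 1.007514 / 1.009824 = 4.231 × 0.997712
F = 4.221 BRL per USD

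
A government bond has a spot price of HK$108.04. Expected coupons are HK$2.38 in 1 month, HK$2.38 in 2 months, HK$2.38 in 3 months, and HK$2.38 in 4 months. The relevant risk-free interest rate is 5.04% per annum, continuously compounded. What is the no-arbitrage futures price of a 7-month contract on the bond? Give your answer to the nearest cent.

HK$101.56

PV(coupons) I = 2.38·e^(−0.0504·1/12) + 2.38·e^(−0.0504·2/12) + 2.38·e^(−0.0504·3/12) + 2.38·e^(−0.0504·4/12)
I = 2.3700 + 2.3601 + 2.3502 + 2.3403 = 9.4206
F = (S − I)·e^(rT) = (108.04 − 9.4206) · e^(0.0504·7/12)
= 98.6194 · e^0.029400 = 98.6194 × 1.029836 = HK$101.56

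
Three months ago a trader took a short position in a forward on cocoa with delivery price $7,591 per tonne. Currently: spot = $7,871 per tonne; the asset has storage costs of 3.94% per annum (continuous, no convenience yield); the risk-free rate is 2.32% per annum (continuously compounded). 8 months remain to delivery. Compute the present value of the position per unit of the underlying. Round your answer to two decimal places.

-$605.99 per tonne

Current fair forward for the remaining 8 months: F = S·e^((r + u)·T), (r + u) = 0.0232 + 0.0394 = 0.0626
F = 7871 · e^(0.0626 × 8/12) = 7871 × 1.04261641 = 8206.4338
Value of long forward = (F − K)·e^(−rT) = (8206.4338 − 7591) · e^(−0.0232·8/12)
= 615.4338 × 0.98465233 = 605.99
Short position value = −(long value) = -$605.99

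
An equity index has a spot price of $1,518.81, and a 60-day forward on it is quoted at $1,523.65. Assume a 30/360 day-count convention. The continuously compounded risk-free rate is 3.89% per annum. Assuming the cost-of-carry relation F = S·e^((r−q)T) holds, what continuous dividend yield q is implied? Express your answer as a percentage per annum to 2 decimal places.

1.98%

From F = S·e^((r−q)T): (r − q) = ln(F/S)/T
ln(1523.65/1518.81) = ln(1.003187) = 0.003182
(r − q) = 0.003182 / (60/360) = 0.019092
q = r − ln(F/S)/T = 0.0389 − 0.019092 = 0.019808
q = 1.98%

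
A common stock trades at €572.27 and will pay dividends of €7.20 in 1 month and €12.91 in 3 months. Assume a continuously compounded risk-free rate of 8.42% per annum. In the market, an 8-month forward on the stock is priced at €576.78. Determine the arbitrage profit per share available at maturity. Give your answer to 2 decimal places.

PV(dividends) I = 7.20·e^(−0.0842·1/12) + 12.91·e^(−0.0842·3/12) = 19.7907
Fair forward F* = (S − I)·e^(rT) = (572.27 − 19.7907)·e^0.056133 = 552.4793 × 1.057738 = 584.3783
Market €576.78 < fair 584.3783: forward underpriced → reverse cash-and-carry (short the stock, invest proceeds at r, pay the dividends, go long the forward).
Profit at T = |F_mkt − F*| = |576.78 − 584.3783| = €7.60 per share

€7.60 per share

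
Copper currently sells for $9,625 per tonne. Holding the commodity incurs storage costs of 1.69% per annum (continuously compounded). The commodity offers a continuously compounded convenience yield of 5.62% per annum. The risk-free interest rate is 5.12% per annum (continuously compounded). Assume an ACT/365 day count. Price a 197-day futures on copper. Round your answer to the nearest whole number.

$9,687 per tonne

Net carry = r + u − y = 0.0512 + 0.0169 − 0.0562 = 0.0119
F = S·e^((r+u−y)T) = 9625 · e^(0.0119 × 197/365) = 9625 · e^0.006423
= 9625 × 1.006444 = $9,687 per tonne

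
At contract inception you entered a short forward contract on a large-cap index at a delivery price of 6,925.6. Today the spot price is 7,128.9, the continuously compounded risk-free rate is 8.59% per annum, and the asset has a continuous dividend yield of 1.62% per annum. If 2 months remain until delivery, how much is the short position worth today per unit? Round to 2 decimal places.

Current fair forward for the remaining 2 months: F = S·e^((r − q)·T), (r − q) = 0.0859 − 0.0162 = 0.0697
F = 7128.9 · e^(0.0697 × 2/12) = 7128.9 × 1.01168440 = 7212.1969
Value of long forward = (F − K)·e^(−rT) = (7212.1969 − 6925.6) · e^(−0.0859·2/12)
= 286.5969 × 0.98578533 = 282.52
Short position value = −(long value) = -282.52

-282.52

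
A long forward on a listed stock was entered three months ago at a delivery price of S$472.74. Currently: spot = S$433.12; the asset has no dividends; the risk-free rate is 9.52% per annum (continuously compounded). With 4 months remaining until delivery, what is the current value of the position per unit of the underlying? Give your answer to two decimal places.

Current fair forward for the remaining 4 months: F = S·e^(r·T), r = 0.0952
F = 433.12 · e^(0.0952 × 4/12) = 433.12 × 1.032242 = 447.0847
Value of long forward = (F − K)·e^(−rT) = (447.0847 − 472.74) · e^(−0.0952·4/12)
= -25.6553 × 0.968765 = -24.85

-S$24.85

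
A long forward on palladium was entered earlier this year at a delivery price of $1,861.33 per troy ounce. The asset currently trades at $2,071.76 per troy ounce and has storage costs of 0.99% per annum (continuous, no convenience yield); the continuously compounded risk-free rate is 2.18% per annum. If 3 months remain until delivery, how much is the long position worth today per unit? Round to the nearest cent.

Current fair forward for the remaining 3 months: F = S·e^((r + u)·T), (r + u) = 0.0218 + 0.0099 = 0.0317
F = 2071.76 · e^(0.0317 × 3/12) = 2071.76 × 1.00795649 = 2088.2439
Value of long forward = (F − K)·e^(−rT) = (2088.2439 − 1861.33) · e^(−0.0218·3/12)
= 226.9139 × 0.99456482 = 225.68

$225.68 per troy ounce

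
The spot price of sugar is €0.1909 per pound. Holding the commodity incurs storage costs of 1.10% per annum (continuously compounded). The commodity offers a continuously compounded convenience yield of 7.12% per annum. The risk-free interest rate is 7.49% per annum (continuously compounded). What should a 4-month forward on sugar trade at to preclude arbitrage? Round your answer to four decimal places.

Net carry = r + u − y = 0.0749 + 0.0110 − 0.0712 = 0.0147
F = S·e^((r+u−y)T) = 0.1909 · e^(0.0147 × 4/12) = 0.1909 · e^0.004900
= 0.1909 × 1.004912 = €0.1918 per pound

€0.1918 per pound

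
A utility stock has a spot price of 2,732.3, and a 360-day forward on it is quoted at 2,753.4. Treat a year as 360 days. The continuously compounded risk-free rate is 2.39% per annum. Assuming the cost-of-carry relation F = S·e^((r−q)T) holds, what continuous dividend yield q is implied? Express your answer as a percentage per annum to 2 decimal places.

From F = S·e^((r−q)T): (r − q) = ln(F/S)/T
ln(2753.4/2732.3) = ln(1.007722) = 0.007692
(r − q) = 0.007692 / (360/360) = 0.007692
q = r − ln(F/S)/T = 0.0239 − 0.007692 = 0.016208
q = 1.62%

1.62%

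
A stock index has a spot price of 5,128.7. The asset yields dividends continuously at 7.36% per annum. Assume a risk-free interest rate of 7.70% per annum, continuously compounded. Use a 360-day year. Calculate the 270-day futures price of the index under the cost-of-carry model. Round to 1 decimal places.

F = S·e^((r − q)T) = 5128.7 · e^((0.0770 − 0.0736) × 270/360)
= 5128.7 · e^0.002550 = 5128.7 × 1.002553
F = 5,141.8

5,141.8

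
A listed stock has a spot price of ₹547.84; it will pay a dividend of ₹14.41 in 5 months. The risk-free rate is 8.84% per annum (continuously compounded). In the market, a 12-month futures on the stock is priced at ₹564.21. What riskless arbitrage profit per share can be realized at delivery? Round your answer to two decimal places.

PV(dividends) I = 14.41·e^(−0.0884·5/12) = 13.8889
Fair futures F* = (S − I)·e^(rT) = (547.84 − 13.8889)·e^0.088400 = 533.9511 × 1.092425 = 583.3015
Market ₹564.21 < fair 583.3015: forward underpriced → reverse cash-and-carry (short the stock, invest proceeds at r, pay the dividends, go long the forward).
Profit at T = |F_mkt − F*| = |564.21 − 583.3015| = ₹19.09 per share

₹19.09 per share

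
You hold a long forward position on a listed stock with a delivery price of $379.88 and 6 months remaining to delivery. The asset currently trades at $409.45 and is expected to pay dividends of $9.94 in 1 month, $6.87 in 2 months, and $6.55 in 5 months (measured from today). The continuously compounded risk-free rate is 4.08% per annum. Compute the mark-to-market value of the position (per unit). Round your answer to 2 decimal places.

PV(remaining dividends) I = 9.94·e^(−0.0408·1/12) + 6.87·e^(−0.0408·2/12) + 6.55·e^(−0.0408·5/12) = 23.1693
Current forward F = (S − I)·e^(rT) = (409.45 − 23.1693)·e^(0.0408·6/12) = 386.2807 × 1.020610 = 394.2419
Value (long) = (F − K)·e^(−rT) = (394.2419 − 379.88) × 0.979807 = 14.0719
Value = $14.07

$14.07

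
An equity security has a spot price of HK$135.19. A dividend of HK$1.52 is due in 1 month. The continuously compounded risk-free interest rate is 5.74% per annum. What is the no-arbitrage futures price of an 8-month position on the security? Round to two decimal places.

HK$138.89

PV(dividends) I = 1.52·e^(−0.0574·1/12)
I = 1.5127
F = (S − I)·e^(rT) = (135.19 − 1.5127) · e^(0.0574·8/12)
= 133.6773 · e^0.038267 = 133.6773 × 1.039009 = HK$138.89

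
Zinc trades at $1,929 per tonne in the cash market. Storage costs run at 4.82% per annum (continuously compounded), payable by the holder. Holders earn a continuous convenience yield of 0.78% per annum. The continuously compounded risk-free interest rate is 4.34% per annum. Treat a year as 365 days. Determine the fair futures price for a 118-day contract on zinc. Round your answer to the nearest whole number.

$1,982 per tonne

Net carry = r + u − y = 0.0434 + 0.0482 − 0.0078 = 0.0838
F = S·e^((r+u−y)T) = 1929 · e^(0.0838 × 118/365) = 1929 · e^0.027092
= 1929 × 1.027462 = $1,982 per tonne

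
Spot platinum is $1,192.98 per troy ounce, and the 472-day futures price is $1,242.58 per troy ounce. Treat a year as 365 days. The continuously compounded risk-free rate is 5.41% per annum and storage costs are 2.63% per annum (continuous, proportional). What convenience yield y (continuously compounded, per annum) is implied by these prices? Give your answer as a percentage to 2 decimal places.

4.89%

F = S·e^((r+u−y)T) ⇒ (r+u−y) = ln(F/S)/T
ln(1242.58/1192.98) = 0.040735; /T ⇒ 0.031501
y = r + u − ln(F/S)/T = 0.0541 + 0.0263 − 0.031501 = 0.048899
y = 4.89%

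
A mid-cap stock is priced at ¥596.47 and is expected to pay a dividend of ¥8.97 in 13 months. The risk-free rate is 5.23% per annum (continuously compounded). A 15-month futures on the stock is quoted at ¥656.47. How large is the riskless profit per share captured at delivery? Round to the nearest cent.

¥28.75 per share

PV(dividends) I = 8.97·e^(−0.0523·13/12) = 8.4759
Fair futures F* = (S − I)·e^(rT) = (596.47 − 8.4759)·e^0.065375 = 587.9941 × 1.067559 = 627.7184
Market ¥656.47 > fair 627.7184: forward overpriced → cash-and-carry (borrow at r, buy the stock and collect the dividends, short the forward).
Profit at T = |F_mkt − F*| = |656.47 − 627.7184| = ¥28.75 per share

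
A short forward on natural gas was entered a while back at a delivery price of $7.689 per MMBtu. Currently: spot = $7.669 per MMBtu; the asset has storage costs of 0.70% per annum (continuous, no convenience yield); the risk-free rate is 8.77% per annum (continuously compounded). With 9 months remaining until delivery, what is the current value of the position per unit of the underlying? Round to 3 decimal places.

Current fair forward for the remaining 9 months: F = S·e^((r + u)·T), (r + u) = 0.0877 + 0.0070 = 0.0947
F = 7.669 · e^(0.0947 × 9/12) = 7.669 × 1.073608 = 8.2335
Value of long forward = (F − K)·e^(−rT) = (8.2335 − 7.689) · e^(−0.0877·9/12)
= 0.5445 × 0.936342 = 0.510
Short position value = −(long value) = -$0.510

-$0.510 per MMBtu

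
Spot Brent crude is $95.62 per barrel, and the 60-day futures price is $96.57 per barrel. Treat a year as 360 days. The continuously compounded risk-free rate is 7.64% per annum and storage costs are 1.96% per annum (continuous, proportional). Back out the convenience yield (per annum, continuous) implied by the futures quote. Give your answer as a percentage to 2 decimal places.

F = S·e^((r+u−y)T) ⇒ (r+u−y) = ln(F/S)/T
ln(96.57/95.62) = 0.009886; /T ⇒ 0.059316
y = r + u − ln(F/S)/T = 0.0764 + 0.0196 − 0.059316 = 0.036684
y = 3.67%

3.67%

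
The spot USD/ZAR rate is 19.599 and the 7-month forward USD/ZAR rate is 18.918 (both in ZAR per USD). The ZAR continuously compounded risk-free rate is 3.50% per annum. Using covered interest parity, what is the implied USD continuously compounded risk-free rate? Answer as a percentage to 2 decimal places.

9.56%

F = S·e^((r_ZAR − r_USD)T) ⇒ r_USD = r_ZAR − ln(F/S)/T
ln(18.918/19.599) = -0.035365; /(7/12) = -0.060626
r_USD = 0.0350 + 0.060626 = 0.095626
r_USD = 9.56%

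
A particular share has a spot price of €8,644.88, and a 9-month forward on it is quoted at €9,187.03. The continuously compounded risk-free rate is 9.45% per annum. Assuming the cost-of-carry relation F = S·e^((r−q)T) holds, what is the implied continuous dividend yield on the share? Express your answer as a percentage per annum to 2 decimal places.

From F = S·e^((r−q)T): (r − q) = ln(F/S)/T
ln(9187.03/8644.88) = ln(1.062713) = 0.060825
(r − q) = 0.060825 / (9/12) = 0.081100
q = r − ln(F/S)/T = 0.0945 − 0.081100 = 0.013400
q = 1.34%

1.34%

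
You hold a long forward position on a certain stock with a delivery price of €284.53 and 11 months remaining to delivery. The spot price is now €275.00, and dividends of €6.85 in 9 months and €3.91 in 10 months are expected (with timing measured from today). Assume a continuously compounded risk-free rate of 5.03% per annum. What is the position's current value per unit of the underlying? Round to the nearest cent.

PV(remaining dividends) I = 6.85·e^(−0.0503·9/12) + 3.91·e^(−0.0503·10/12) = 10.3459
Current forward F = (S − I)·e^(rT) = (275.00 − 10.3459)·e^(0.0503·11/12) = 264.6541 × 1.047188 = 277.1426
Value (long) = (F − K)·e^(−rT) = (277.1426 − 284.53) × 0.954939 = -7.0545
Value = -€7.05

-€7.05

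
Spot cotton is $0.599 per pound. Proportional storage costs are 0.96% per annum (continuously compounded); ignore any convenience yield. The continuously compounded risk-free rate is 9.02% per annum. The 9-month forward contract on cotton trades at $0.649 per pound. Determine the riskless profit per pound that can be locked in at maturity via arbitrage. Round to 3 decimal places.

Fair forward: F* = S·e^(carry·T), with carry = (r + u) = 0.0902 + 0.0096 = 0.0998
F* = 0.599 · e^(0.0998 × 9/12) = 0.599 · e^0.074850 = 0.599 × 1.077722 = $0.6456
Market $0.649 > fair $0.6456: forward overpriced → cash-and-carry (buy spot, short the forward).
At maturity, profit = |F_mkt − F*| = |0.649 − 0.6456| = $0.003 per pound

$0.003 per pound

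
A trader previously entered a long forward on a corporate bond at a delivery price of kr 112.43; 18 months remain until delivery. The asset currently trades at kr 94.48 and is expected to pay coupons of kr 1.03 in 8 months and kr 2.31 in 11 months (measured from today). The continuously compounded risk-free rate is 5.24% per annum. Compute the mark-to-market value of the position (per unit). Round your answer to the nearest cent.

-kr 12.65

PV(remaining coupons) I = 1.03·e^(−0.0524·8/12) + 2.31·e^(−0.0524·11/12) = 3.1963
Current forward F = (S − I)·e^(rT) = (94.48 − 3.1963)·e^(0.0524·18/12) = 91.2837 × 1.081772 = 98.7482
Value (long) = (F − K)·e^(−rT) = (98.7482 − 112.43) × 0.924410 = -12.6476
Value = -kr 12.65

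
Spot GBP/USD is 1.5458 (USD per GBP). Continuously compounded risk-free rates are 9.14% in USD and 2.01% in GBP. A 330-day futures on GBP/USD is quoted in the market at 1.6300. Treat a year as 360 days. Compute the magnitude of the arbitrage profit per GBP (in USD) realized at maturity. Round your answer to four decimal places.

Fair futures: F* = S·e^(carry·T), with carry = (r_USD − r_GBP) = 0.0914 − 0.0201 = 0.0713
F* = 1.5458 · e^(0.0713 × 330/360) = 1.5458 · e^0.065358 = 1.5458 × 1.067541 = 1.6502
Market 1.6300 < fair 1.6502: forward underpriced → reverse cash-and-carry (short spot, go long the forward).
At maturity, profit = |F_mkt − F*| = |1.6300 − 1.6502| = 0.0202 per GBP (in USD)

0.0202 per GBP (in USD)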